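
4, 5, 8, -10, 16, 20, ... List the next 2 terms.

Split by position mod 2 into 2 tracks.
Subsequence A is 4, 8, 16, which is powers of 2.
Subsequence B is 5, -10, 20, which is multiplying by -2 each time.
Term 7 comes from subsequence A (its 4th entry): 32.
Position 8 falls in subsequence B as its term 4, giving -40.

32, -40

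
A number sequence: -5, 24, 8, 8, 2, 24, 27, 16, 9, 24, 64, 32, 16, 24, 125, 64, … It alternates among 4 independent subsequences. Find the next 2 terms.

Split by position mod 4: positions 1, 5, 9, … form one track, and each other residue class forms its own.
Stream A: -5, 2, 9, 16. Adding 7 each time.
Stream B: 24, 24, 24, 24. Constant 24.
Stream C: 8, 27, 64, 125. Perfect cubes starting at 2³.
Stream D: 8, 16, 32, 64. Powers 2^3, 2^4, 2^5, ….
The 17th slot belongs to stream A; its 5th term is 23.
Term 18 comes from stream B (its 5th entry): 24.

23, 24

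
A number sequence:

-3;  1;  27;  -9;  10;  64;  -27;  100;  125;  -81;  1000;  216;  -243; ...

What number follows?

10000

Split by position mod 3: positions 1, 4, 7, … form one track, and each other residue class forms its own.
Track A: -3, -9, -27, -81, -243 (a geometric progression (common ratio 3)).
Track B: 1, 10, 100, 1000 (powers of 10).
Track C: 27, 64, 125, 216 (consecutive cubes n³ from n = 3).
Term 14 comes from track B (its 5th entry): 10000.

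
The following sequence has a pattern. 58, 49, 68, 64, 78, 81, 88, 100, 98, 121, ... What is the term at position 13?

Positions 1, 3, 5, … form one subsequence and positions 2, 4, 6, … form another.
Subsequence A is 58, 68, 78, 88, 98, which is arithmetic, step +10.
Subsequence B is 49, 64, 81, 100, 121, which is consecutive squares n² from n = 7.
Position 13 falls in subsequence A as its term 7, giving 118.

118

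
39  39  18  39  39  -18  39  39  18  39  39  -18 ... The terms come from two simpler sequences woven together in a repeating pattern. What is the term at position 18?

-18

The slot pattern repeats as AAB (period 3), so there are 2 interleaved tracks.
Stream A: 39, 39, 39, 39, 39, 39, 39, 39. The constant sequence 39.
Stream B: 18, -18, 18, -18. Alternating ±18.
Position 18 falls in stream B as its term 6, giving -18.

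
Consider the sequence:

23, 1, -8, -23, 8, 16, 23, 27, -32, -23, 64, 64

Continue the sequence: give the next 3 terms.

Split by position mod 3 into 3 tracks.
Subsequence A = 23, -23, 23, -23: oscillating between 23 and -23.
Subsequence B = 1, 8, 27, 64: consecutive cubes n³ from n = 1.
Subsequence C = -8, 16, -32, 64: geometric with ratio -2.
Term 13 comes from subsequence A (its 5th entry): 23.
Position 14 → subsequence B, term 5 = 125.
Term 15 comes from subsequence C (its 5th entry): -128.

23, 125, -128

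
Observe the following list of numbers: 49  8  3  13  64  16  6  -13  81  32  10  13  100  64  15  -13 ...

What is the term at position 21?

Taking every 4th term gives 4 separate tracks.
Stream A: 49, 64, 81, 100. The squares 7², 8², 9², ….
Stream B: 8, 16, 32, 64. Powers 2^3, 2^4, 2^5, ….
Stream C: 3, 6, 10, 15. Triangular numbers starting at T_2.
Stream D: 13, -13, 13, -13. The oscillation 13·(−1)^(n+1).
Position 21 falls in stream A as its term 6, giving 144.

144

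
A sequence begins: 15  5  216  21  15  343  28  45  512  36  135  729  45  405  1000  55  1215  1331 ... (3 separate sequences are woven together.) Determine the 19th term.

66

Split by position mod 3 into 3 tracks.
Track A = 15, 21, 28, 36, 45, 55: triangular numbers n(n+1)/2 for n = 5, 6, ….
Track B = 5, 15, 45, 135, 405, 1215: geometric with ratio 3.
Track C = 216, 343, 512, 729, 1000, 1331: perfect cubes starting at 6³.
Position 19 falls in track A as its term 7, giving 66.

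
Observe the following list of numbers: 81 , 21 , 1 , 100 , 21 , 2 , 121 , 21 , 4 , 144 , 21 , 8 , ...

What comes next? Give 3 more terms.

169, 21, 16

Split by position mod 3: positions 1, 4, 7, … form one track, and each other residue class forms its own.
Subsequence A is 81, 100, 121, 144, which is the squares 9², 10², 11², ….
Subsequence B is 21, 21, 21, 21, which is always 21.
Subsequence C is 1, 2, 4, 8, which is powers of 2.
The 13th slot belongs to subsequence A; its 5th term is 169.
Position 14 falls in subsequence B as its term 5, giving 21.
Term 15 comes from subsequence C (its 5th entry): 16.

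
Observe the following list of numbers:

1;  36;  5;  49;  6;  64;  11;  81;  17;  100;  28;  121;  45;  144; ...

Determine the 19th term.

191

Odd-indexed and even-indexed terms follow separate rules.
Subsequence A: 1, 5, 6, 11, 17, 28, 45 — Fibonacci-style (each term is the sum of the two before it).
Subsequence B: 36, 49, 64, 81, 100, 121, 144 — perfect squares starting at 6².
Position 19 falls in subsequence A as its term 10, giving 191.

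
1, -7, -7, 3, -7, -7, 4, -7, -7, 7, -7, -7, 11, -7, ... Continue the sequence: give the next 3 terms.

-7, 18, -7

The slot pattern repeats as ABB (period 3), so there are 2 interleaved tracks.
Track A = 1, 3, 4, 7, 11: a Fibonacci-like recurrence a_n = a_{n-1} + a_{n-2}.
Track B = -7, -7, -7, -7, -7, -7, -7, -7, -7: the constant sequence -7.
Position 15 falls in track B as its term 10, giving -7.
Term 16 comes from track A (its 6th entry): 18.
The 17th slot belongs to track B; its 11th term is -7.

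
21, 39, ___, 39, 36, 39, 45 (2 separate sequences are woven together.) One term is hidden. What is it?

Split by position mod 2 into 2 tracks.
Subsequence A: 21, ?, 36, 45 — triangular numbers n(n+1)/2 for n = 6, 7, ….
Subsequence B: 39, 39, 39 — always 39.
Subsequence A's pattern makes the blank 28.

28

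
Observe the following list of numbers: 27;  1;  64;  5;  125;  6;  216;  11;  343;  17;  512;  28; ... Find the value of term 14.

Taking every 2nd term gives 2 separate tracks.
Track A: 27, 64, 125, 216, 343, 512 (the cubes 3³, 4³, 5³, …).
Track B: 1, 5, 6, 11, 17, 28 (a Fibonacci-like recurrence a_n = a_{n-1} + a_{n-2}).
Position 14 falls in track B as its term 7, giving 45.

45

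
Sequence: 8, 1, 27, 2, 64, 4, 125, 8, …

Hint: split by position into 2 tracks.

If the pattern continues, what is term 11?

343

The terms cycle through 2 interleaved subsequences.
Stream A is 8, 27, 64, 125, which is consecutive cubes n³ from n = 2.
Stream B is 1, 2, 4, 8, which is powers 2^0, 2^1, 2^2, ….
Position 11 falls in stream A as its term 6, giving 343.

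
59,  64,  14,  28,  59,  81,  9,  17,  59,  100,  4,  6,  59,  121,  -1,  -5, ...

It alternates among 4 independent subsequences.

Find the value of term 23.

Split by position mod 4 into 4 tracks.
Track A = 59, 59, 59, 59: the constant sequence 59.
Track B = 64, 81, 100, 121: the squares 8², 9², 10², ….
Track C = 14, 9, 4, -1: arithmetic, step −5.
Track D = 28, 17, 6, -5: linear: a_n = 39 − 11·n.
Position 23 → track C, term 6 = -11.

-11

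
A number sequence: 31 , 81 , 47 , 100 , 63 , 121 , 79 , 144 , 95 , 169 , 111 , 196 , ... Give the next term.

127

The terms cycle through 2 interleaved subsequences.
Stream A: 31, 47, 63, 79, 95, 111 — linear: a_n = 15 + 16·n.
Stream B: 81, 100, 121, 144, 169, 196 — the squares 9², 10², 11², ….
The 13th slot belongs to stream A; its 7th term is 127.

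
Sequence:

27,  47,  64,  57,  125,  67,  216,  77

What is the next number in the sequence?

The terms cycle through 2 interleaved subsequences.
Stream A: 27, 64, 125, 216 — the cubes 3³, 4³, 5³, ….
Stream B: 47, 57, 67, 77 — linear: a_n = 37 + 10·n.
The 9th slot belongs to stream A; its 5th term is 343.

343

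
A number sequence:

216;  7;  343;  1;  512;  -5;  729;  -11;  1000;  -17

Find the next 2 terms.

Odd-indexed and even-indexed terms follow separate rules.
Track A: 216, 343, 512, 729, 1000 — the cubes 6³, 7³, 8³, ….
Track B: 7, 1, -5, -11, -17 — arithmetic, step −6.
Term 11 comes from track A (its 6th entry): 1331.
Position 12 → track B, term 6 = -23.

1331, -23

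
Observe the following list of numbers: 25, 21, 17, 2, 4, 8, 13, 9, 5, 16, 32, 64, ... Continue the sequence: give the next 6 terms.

Reading positions in blocks of 6 reveals the pattern AAABBB — 2 tracks woven together.
Track A: 25, 21, 17, 13, 9, 5 (linear: a_n = 29 − 4·n).
Track B: 2, 4, 8, 16, 32, 64 (powers of 2).
Term 13 comes from track A (its 7th entry): 1.
Term 14 comes from track A (its 8th entry): -3.
Term 15 comes from track A (its 9th entry): -7.
Position 16 → track B, term 7 = 128.
Position 17 → track B, term 8 = 256.
The 18th slot belongs to track B; its 9th term is 512.

1, -3, -7, 128, 256, 512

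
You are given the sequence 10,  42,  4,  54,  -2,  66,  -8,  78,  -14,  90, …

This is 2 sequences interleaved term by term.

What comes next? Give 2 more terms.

Split by position mod 2 into 2 tracks.
Track A: 10, 4, -2, -8, -14. Arithmetic with common difference −6.
Track B: 42, 54, 66, 78, 90. Adding 12 each time.
Term 11 comes from track A (its 6th entry): -20.
Position 12 → track B, term 6 = 102.

-20, 102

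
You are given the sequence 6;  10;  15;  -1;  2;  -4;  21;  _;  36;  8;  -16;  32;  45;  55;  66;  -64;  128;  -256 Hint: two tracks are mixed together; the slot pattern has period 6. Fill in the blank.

28

Positions follow the repeating pattern AAABBB; grouping by letter gives 2 tracks.
Track A = 6, 10, 15, 21, ?, 36, 45, 55, 66: triangular numbers n(n+1)/2 for n = 3, 4, ….
Track B = -1, 2, -4, 8, -16, 32, -64, 128, -256: multiplying by -2 each time.
So the missing entry in track A is 28.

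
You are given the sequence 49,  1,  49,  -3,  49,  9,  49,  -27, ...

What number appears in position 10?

Positions 1, 3, 5, … form one subsequence and positions 2, 4, 6, … form another.
Track A = 49, 49, 49, 49: constant 49.
Track B = 1, -3, 9, -27: multiplying by -3 each time.
Position 10 → track B, term 5 = 81.

81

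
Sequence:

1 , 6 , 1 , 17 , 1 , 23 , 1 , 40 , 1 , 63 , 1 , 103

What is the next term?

Taking every 2nd term gives 2 separate tracks.
Stream A = 1, 1, 1, 1, 1, 1: the constant sequence 1.
Stream B = 6, 17, 23, 40, 63, 103: each term equals the sum of the previous two.
Term 13 comes from stream A (its 7th entry): 1.

1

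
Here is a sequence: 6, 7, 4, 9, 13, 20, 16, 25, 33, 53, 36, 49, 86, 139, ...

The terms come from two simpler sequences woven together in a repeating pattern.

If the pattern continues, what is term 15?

64

Positions follow the repeating pattern AABB; grouping by letter gives 2 tracks.
Track A is 6, 7, 13, 20, 33, 53, 86, 139, which is Fibonacci-style (each term is the sum of the two before it).
Track B is 4, 9, 16, 25, 36, 49, which is the squares 2², 3², 4², ….
The 15th slot belongs to track B; its 7th term is 64.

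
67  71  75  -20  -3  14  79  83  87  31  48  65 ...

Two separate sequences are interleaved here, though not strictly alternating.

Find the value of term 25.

115

Reading positions in blocks of 6 reveals the pattern AAABBB — 2 tracks woven together.
Subsequence A: 67, 71, 75, 79, 83, 87. Arithmetic with common difference +4.
Subsequence B: -20, -3, 14, 31, 48, 65. Linear: a_n = -37 + 17·n.
The 25th slot belongs to subsequence A; its 13th term is 115.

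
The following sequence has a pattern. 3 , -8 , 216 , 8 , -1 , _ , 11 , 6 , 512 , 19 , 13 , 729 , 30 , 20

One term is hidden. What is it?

Read the sequence 3 terms at a time; column i is its own pattern.
Stream A: 3, 8, 11, 19, 30 (Fibonacci-style (each term is the sum of the two before it)).
Stream B: -8, -1, 6, 13, 20 (linear: a_n = -15 + 7·n).
Stream C: 216, ?, 512, 729 (consecutive cubes n³ from n = 6).
Stream C's pattern makes the blank 343.

343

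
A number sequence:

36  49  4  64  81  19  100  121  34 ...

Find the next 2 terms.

Reading positions in blocks of 3 reveals the pattern AAB — 2 tracks woven together.
Stream A: 36, 49, 64, 81, 100, 121. Consecutive squares n² from n = 6.
Stream B: 4, 19, 34. Arithmetic with common difference +15.
Position 10 → stream A, term 7 = 144.
Position 11 falls in stream A as its term 8, giving 169.

144, 169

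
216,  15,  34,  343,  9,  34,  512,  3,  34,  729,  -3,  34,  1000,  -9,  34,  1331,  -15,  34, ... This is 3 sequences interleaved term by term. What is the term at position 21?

Read the sequence 3 terms at a time; column i is its own pattern.
Stream A is 216, 343, 512, 729, 1000, 1331, which is consecutive cubes n³ from n = 6.
Stream B is 15, 9, 3, -3, -9, -15, which is arithmetic, step −6.
Stream C is 34, 34, 34, 34, 34, 34, which is the constant sequence 34.
The 21st slot belongs to stream C; its 7th term is 34.

34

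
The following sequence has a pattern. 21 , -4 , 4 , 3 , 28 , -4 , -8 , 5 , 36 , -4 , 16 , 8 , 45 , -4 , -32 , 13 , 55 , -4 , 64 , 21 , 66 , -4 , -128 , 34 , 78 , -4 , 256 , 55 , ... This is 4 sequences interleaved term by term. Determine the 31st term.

-512

Split by position mod 4: positions 1, 5, 9, … form one track, and each other residue class forms its own.
Track A is 21, 28, 36, 45, 55, 66, 78, which is triangular numbers starting at T_6.
Track B is -4, -4, -4, -4, -4, -4, -4, which is always -4.
Track C is 4, -8, 16, -32, 64, -128, 256, which is multiplying by -2 each time.
Track D is 3, 5, 8, 13, 21, 34, 55, which is Fibonacci-style (each term is the sum of the two before it).
Position 31 → track C, term 8 = -512.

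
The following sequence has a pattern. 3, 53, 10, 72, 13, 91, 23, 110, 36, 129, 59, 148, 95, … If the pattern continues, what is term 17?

249

Taking every 2nd term gives 2 separate tracks.
Track A: 3, 10, 13, 23, 36, 59, 95 (each term equals the sum of the previous two).
Track B: 53, 72, 91, 110, 129, 148 (adding 19 each time).
Position 17 falls in track A as its term 9, giving 249.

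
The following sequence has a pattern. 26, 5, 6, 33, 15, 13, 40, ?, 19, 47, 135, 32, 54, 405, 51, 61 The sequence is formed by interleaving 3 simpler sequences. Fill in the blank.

Split by position mod 3: positions 1, 4, 7, … form one track, and each other residue class forms its own.
Subsequence A is 26, 33, 40, 47, 54, 61, which is arithmetic, step +7.
Subsequence B is 5, 15, ?, 135, 405, which is multiplying by 3 each time.
Subsequence C is 6, 13, 19, 32, 51, which is each term equals the sum of the previous two.
Subsequence B's pattern makes the blank 45.

45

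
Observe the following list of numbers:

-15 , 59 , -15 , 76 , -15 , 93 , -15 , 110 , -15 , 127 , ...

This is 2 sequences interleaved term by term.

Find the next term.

Split by position mod 2 into 2 tracks.
Track A: -15, -15, -15, -15, -15. The constant sequence -15.
Track B: 59, 76, 93, 110, 127. Linear: a_n = 42 + 17·n.
Position 11 falls in track A as its term 6, giving -15.

-15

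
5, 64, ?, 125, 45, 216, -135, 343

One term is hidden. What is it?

-15

Odd-indexed and even-indexed terms follow separate rules.
Track A: 5, ?, 45, -135 — geometric with ratio -3.
Track B: 64, 125, 216, 343 — consecutive cubes n³ from n = 4.
Filling track A at index 2 by its rule yields -15.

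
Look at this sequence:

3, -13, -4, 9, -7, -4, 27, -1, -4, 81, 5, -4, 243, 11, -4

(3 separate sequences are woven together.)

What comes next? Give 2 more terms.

729, 17

Read the sequence 3 terms at a time; column i is its own pattern.
Track A is 3, 9, 27, 81, 243, which is successive powers of 3.
Track B is -13, -7, -1, 5, 11, which is arithmetic, step +6.
Track C is -4, -4, -4, -4, -4, which is the constant sequence -4.
Position 16 falls in track A as its term 6, giving 729.
Position 17 → track B, term 6 = 17.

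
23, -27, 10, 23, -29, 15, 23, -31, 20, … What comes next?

23

The terms cycle through 3 interleaved subsequences.
Stream A: 23, 23, 23 — constant 23.
Stream B: -27, -29, -31 — linear: a_n = -25 − 2·n.
Stream C: 10, 15, 20 — adding 5 each time.
Term 10 comes from stream A (its 4th entry): 23.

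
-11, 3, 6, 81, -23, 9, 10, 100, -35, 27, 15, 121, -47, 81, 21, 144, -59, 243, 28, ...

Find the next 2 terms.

Taking every 4th term gives 4 separate tracks.
Subsequence A: -11, -23, -35, -47, -59. Arithmetic, step −12.
Subsequence B: 3, 9, 27, 81, 243. Successive powers of 3.
Subsequence C: 6, 10, 15, 21, 28. The triangular numbers T_3, T_4, ….
Subsequence D: 81, 100, 121, 144. Perfect squares starting at 9².
Position 20 falls in subsequence D as its term 5, giving 169.
Position 21 falls in subsequence A as its term 6, giving -71.

169, -71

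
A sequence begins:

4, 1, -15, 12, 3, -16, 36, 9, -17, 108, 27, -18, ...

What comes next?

Taking every 3rd term gives 3 separate tracks.
Stream A: 4, 12, 36, 108 (geometric with ratio 3).
Stream B: 1, 3, 9, 27 (powers of 3).
Stream C: -15, -16, -17, -18 (linear: a_n = -14 − n).
The 13th slot belongs to stream A; its 5th term is 324.

324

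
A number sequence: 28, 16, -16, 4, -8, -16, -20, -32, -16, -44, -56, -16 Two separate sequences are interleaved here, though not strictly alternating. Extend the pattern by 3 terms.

The slot pattern repeats as AAB (period 3), so there are 2 interleaved tracks.
Subsequence A: 28, 16, 4, -8, -20, -32, -44, -56 (arithmetic, step −12).
Subsequence B: -16, -16, -16, -16 (always -16).
Position 13 falls in subsequence A as its term 9, giving -68.
Position 14 falls in subsequence A as its term 10, giving -80.
The 15th slot belongs to subsequence B; its 5th term is -16.

-68, -80, -16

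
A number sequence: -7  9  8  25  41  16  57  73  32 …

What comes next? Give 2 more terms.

89, 105

The slot pattern repeats as AAB (period 3), so there are 2 interleaved tracks.
Track A: -7, 9, 25, 41, 57, 73 (linear: a_n = -23 + 16·n).
Track B: 8, 16, 32 (powers 2^3, 2^4, 2^5, …).
Position 10 falls in track A as its term 7, giving 89.
Position 11 falls in track A as its term 8, giving 105.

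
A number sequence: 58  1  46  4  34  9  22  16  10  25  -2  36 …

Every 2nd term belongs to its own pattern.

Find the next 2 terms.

-14, 49

Split by position mod 2 into 2 tracks.
Track A: 58, 46, 34, 22, 10, -2 — linear: a_n = 70 − 12·n.
Track B: 1, 4, 9, 16, 25, 36 — consecutive squares n² from n = 1.
Position 13 falls in track A as its term 7, giving -14.
Term 14 comes from track B (its 7th entry): 49.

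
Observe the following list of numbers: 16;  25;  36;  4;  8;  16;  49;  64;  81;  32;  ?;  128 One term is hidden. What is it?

64

Reading positions in blocks of 6 reveals the pattern AAABBB — 2 tracks woven together.
Track A: 16, 25, 36, 49, 64, 81. Perfect squares starting at 4².
Track B: 4, 8, 16, 32, ?, 128. Powers of 2.
Track B's pattern makes the blank 64.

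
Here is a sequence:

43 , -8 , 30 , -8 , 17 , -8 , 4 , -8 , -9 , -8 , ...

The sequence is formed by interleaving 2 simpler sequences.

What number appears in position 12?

-8

Taking every 2nd term gives 2 separate tracks.
Subsequence A: 43, 30, 17, 4, -9 (arithmetic with common difference −13).
Subsequence B: -8, -8, -8, -8, -8 (always -8).
Position 12 → subsequence B, term 6 = -8.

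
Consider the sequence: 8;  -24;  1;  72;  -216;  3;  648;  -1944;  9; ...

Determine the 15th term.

81

Reading positions in blocks of 3 reveals the pattern AAB — 2 tracks woven together.
Track A: 8, -24, 72, -216, 648, -1944. Multiplying by -3 each time.
Track B: 1, 3, 9. Powers 3^0, 3^1, 3^2, ….
Position 15 falls in track B as its term 5, giving 81.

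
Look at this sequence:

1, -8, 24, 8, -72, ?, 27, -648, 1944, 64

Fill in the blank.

216

Positions follow the repeating pattern ABB; grouping by letter gives 2 tracks.
Track A is 1, 8, 27, 64, which is consecutive cubes n³ from n = 1.
Track B is -8, 24, -72, ?, -648, 1944, which is a geometric progression (common ratio -3).
Track B's pattern makes the blank 216.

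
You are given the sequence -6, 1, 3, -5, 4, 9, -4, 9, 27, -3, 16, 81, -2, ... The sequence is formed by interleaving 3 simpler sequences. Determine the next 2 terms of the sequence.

The terms cycle through 3 interleaved subsequences.
Track A = -6, -5, -4, -3, -2: arithmetic with common difference +1.
Track B = 1, 4, 9, 16: consecutive squares n² from n = 1.
Track C = 3, 9, 27, 81: geometric with ratio 3.
Position 14 falls in track B as its term 5, giving 25.
Term 15 comes from track C (its 5th entry): 243.

25, 243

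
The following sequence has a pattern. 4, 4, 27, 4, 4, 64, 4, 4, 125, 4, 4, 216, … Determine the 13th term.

4

Reading positions in blocks of 3 reveals the pattern AAB — 2 tracks woven together.
Track A: 4, 4, 4, 4, 4, 4, 4, 4. Always 4.
Track B: 27, 64, 125, 216. Perfect cubes starting at 3³.
Position 13 falls in track A as its term 9, giving 4.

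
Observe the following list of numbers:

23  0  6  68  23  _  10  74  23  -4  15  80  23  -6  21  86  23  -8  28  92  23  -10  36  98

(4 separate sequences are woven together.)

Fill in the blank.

Split by position mod 4 into 4 tracks.
Stream A: 23, 23, 23, 23, 23, 23 (constant 23).
Stream B: 0, ?, -4, -6, -8, -10 (subtracting 2 each time).
Stream C: 6, 10, 15, 21, 28, 36 (the triangular numbers T_3, T_4, …).
Stream D: 68, 74, 80, 86, 92, 98 (linear: a_n = 62 + 6·n).
Stream B's pattern makes the blank -2.

-2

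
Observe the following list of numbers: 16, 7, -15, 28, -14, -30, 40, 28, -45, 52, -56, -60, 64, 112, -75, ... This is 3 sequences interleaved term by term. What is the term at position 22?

Split by position mod 3 into 3 tracks.
Track A: 16, 28, 40, 52, 64 — arithmetic, step +12.
Track B: 7, -14, 28, -56, 112 — a geometric progression (common ratio -2).
Track C: -15, -30, -45, -60, -75 — arithmetic, step −15.
Term 22 comes from track A (its 8th entry): 100.

100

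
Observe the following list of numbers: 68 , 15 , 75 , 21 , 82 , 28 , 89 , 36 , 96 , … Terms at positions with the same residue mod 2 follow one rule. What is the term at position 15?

117

The terms cycle through 2 interleaved subsequences.
Stream A: 68, 75, 82, 89, 96 (arithmetic with common difference +7).
Stream B: 15, 21, 28, 36 (the triangular numbers T_5, T_6, …).
Position 15 → stream A, term 8 = 117.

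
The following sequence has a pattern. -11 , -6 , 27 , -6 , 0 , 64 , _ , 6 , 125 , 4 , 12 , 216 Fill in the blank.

-1

The terms cycle through 3 interleaved subsequences.
Subsequence A is -11, -6, ?, 4, which is linear: a_n = -16 + 5·n.
Subsequence B is -6, 0, 6, 12, which is adding 6 each time.
Subsequence C is 27, 64, 125, 216, which is consecutive cubes n³ from n = 3.
The gap is subsequence A's term 3; the rule gives -1.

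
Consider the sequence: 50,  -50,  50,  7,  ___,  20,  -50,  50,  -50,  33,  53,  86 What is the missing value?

The slot pattern repeats as AAABBB (period 6), so there are 2 interleaved tracks.
Subsequence A: 50, -50, 50, -50, 50, -50 (the oscillation 50·(−1)^(n+1)).
Subsequence B: 7, ?, 20, 33, 53, 86 (each term equals the sum of the previous two).
The gap is subsequence B's term 2; the rule gives 13.

13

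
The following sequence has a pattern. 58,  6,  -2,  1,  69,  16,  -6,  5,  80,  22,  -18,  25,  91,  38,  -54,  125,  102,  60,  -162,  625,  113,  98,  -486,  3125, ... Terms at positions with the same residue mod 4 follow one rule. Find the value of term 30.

256

Split by position mod 4: positions 1, 5, 9, … form one track, and each other residue class forms its own.
Stream A: 58, 69, 80, 91, 102, 113. Arithmetic with common difference +11.
Stream B: 6, 16, 22, 38, 60, 98. Fibonacci-style (each term is the sum of the two before it).
Stream C: -2, -6, -18, -54, -162, -486. Geometric with ratio 3.
Stream D: 1, 5, 25, 125, 625, 3125. Successive powers of 5.
The 30th slot belongs to stream B; its 8th term is 256.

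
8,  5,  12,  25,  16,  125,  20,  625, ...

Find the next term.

Split by position mod 2 into 2 tracks.
Stream A = 8, 12, 16, 20: arithmetic, step +4.
Stream B = 5, 25, 125, 625: multiplying by 5 each time.
Position 9 → stream A, term 5 = 24.

24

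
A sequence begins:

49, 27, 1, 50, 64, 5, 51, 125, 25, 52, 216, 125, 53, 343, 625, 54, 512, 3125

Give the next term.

55

Split by position mod 3: positions 1, 4, 7, … form one track, and each other residue class forms its own.
Stream A: 49, 50, 51, 52, 53, 54 (arithmetic, step +1).
Stream B: 27, 64, 125, 216, 343, 512 (consecutive cubes n³ from n = 3).
Stream C: 1, 5, 25, 125, 625, 3125 (a geometric progression (common ratio 5)).
Position 19 → stream A, term 7 = 55.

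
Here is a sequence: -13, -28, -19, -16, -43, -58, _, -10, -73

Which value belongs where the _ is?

-13

Reading positions in blocks of 4 reveals the pattern AABB — 2 tracks woven together.
Track A: -13, -28, -43, -58, -73 — linear: a_n = 2 − 15·n.
Track B: -19, -16, ?, -10 — linear: a_n = -22 + 3·n.
So the missing entry in track B is -13.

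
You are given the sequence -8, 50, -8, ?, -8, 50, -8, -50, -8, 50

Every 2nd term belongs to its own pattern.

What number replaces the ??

-50

Odd-indexed and even-indexed terms follow separate rules.
Track A: -8, -8, -8, -8, -8 — constant -8.
Track B: 50, ?, 50, -50, 50 — the oscillation 50·(−1)^(n+1).
Filling track B at index 2 by its rule yields -50.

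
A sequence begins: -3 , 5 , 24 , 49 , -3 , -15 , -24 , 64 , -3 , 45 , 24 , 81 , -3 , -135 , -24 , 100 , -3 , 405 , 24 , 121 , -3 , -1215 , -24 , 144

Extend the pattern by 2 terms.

Split by position mod 4 into 4 tracks.
Subsequence A: -3, -3, -3, -3, -3, -3. Constant -3.
Subsequence B: 5, -15, 45, -135, 405, -1215. A geometric progression (common ratio -3).
Subsequence C: 24, -24, 24, -24, 24, -24. Oscillating between 24 and -24.
Subsequence D: 49, 64, 81, 100, 121, 144. Consecutive squares n² from n = 7.
The 25th slot belongs to subsequence A; its 7th term is -3.
Position 26 → subsequence B, term 7 = 3645.

-3, 3645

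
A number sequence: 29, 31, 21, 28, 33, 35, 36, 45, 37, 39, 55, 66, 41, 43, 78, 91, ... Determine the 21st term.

The slot pattern repeats as AABB (period 4), so there are 2 interleaved tracks.
Track A: 29, 31, 33, 35, 37, 39, 41, 43 (arithmetic, step +2).
Track B: 21, 28, 36, 45, 55, 66, 78, 91 (triangular numbers starting at T_6).
Term 21 comes from track A (its 11th entry): 49.

49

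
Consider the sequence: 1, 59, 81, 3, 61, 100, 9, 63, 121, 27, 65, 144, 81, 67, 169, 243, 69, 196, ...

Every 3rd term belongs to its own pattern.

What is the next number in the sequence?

729

Read the sequence 3 terms at a time; column i is its own pattern.
Track A: 1, 3, 9, 27, 81, 243. Powers 3^0, 3^1, 3^2, ….
Track B: 59, 61, 63, 65, 67, 69. Linear: a_n = 57 + 2·n.
Track C: 81, 100, 121, 144, 169, 196. Consecutive squares n² from n = 9.
Position 19 → track A, term 7 = 729.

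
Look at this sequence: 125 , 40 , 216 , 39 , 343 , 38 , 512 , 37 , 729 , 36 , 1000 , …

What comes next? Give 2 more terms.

35, 1331

The terms cycle through 2 interleaved subsequences.
Stream A is 125, 216, 343, 512, 729, 1000, which is consecutive cubes n³ from n = 5.
Stream B is 40, 39, 38, 37, 36, which is linear: a_n = 41 − n.
Position 12 → stream B, term 6 = 35.
Position 13 → stream A, term 7 = 1331.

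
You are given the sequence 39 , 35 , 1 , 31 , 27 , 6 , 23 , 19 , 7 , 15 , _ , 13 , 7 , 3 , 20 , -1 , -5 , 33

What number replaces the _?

11

The slot pattern repeats as AAB (period 3), so there are 2 interleaved tracks.
Track A: 39, 35, 31, 27, 23, 19, 15, ?, 7, 3, -1, -5. Arithmetic with common difference −4.
Track B: 1, 6, 7, 13, 20, 33. Each term equals the sum of the previous two.
Filling track A at index 8 by its rule yields 11.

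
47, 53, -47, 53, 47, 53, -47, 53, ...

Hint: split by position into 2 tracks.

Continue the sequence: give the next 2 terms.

Split by position mod 2 into 2 tracks.
Stream A: 47, -47, 47, -47 (oscillating between 47 and -47).
Stream B: 53, 53, 53, 53 (constant 53).
Position 9 falls in stream A as its term 5, giving 47.
The 10th slot belongs to stream B; its 5th term is 53.

47, 53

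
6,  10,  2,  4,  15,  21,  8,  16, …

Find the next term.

28

Reading positions in blocks of 4 reveals the pattern AABB — 2 tracks woven together.
Stream A = 6, 10, 15, 21: triangular numbers n(n+1)/2 for n = 3, 4, ….
Stream B = 2, 4, 8, 16: powers 2^1, 2^2, 2^3, ….
Term 9 comes from stream A (its 5th entry): 28.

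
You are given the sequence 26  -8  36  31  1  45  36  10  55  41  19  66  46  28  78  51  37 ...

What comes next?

91

The terms cycle through 3 interleaved subsequences.
Stream A = 26, 31, 36, 41, 46, 51: arithmetic, step +5.
Stream B = -8, 1, 10, 19, 28, 37: arithmetic with common difference +9.
Stream C = 36, 45, 55, 66, 78: triangular numbers n(n+1)/2 for n = 8, 9, ….
Position 18 → stream C, term 6 = 91.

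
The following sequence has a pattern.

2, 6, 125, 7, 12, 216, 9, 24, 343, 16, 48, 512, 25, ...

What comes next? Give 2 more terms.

Split by position mod 3 into 3 tracks.
Subsequence A: 2, 7, 9, 16, 25. A Fibonacci-like recurrence a_n = a_{n-1} + a_{n-2}.
Subsequence B: 6, 12, 24, 48. Geometric with ratio 2.
Subsequence C: 125, 216, 343, 512. The cubes 5³, 6³, 7³, ….
The 14th slot belongs to subsequence B; its 5th term is 96.
The 15th slot belongs to subsequence C; its 5th term is 729.

96, 729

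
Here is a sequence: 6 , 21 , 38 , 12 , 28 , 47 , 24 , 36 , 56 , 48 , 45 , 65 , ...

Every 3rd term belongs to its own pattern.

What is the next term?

Read the sequence 3 terms at a time; column i is its own pattern.
Subsequence A = 6, 12, 24, 48: a geometric progression (common ratio 2).
Subsequence B = 21, 28, 36, 45: the triangular numbers T_6, T_7, ….
Subsequence C = 38, 47, 56, 65: arithmetic, step +9.
Position 13 → subsequence A, term 5 = 96.

96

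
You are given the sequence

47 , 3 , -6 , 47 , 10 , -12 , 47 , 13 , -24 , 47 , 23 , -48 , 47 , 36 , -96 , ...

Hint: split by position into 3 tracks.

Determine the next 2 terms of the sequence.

47, 59

Taking every 3rd term gives 3 separate tracks.
Track A = 47, 47, 47, 47, 47: the constant sequence 47.
Track B = 3, 10, 13, 23, 36: a Fibonacci-like recurrence a_n = a_{n-1} + a_{n-2}.
Track C = -6, -12, -24, -48, -96: a geometric progression (common ratio 2).
Term 16 comes from track A (its 6th entry): 47.
Position 17 falls in track B as its term 6, giving 59.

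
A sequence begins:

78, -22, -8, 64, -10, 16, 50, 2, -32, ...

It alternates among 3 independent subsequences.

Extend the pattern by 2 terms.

Split by position mod 3: positions 1, 4, 7, … form one track, and each other residue class forms its own.
Stream A: 78, 64, 50 (linear: a_n = 92 − 14·n).
Stream B: -22, -10, 2 (adding 12 each time).
Stream C: -8, 16, -32 (multiplying by -2 each time).
Position 10 → stream A, term 4 = 36.
Position 11 → stream B, term 4 = 14.

36, 14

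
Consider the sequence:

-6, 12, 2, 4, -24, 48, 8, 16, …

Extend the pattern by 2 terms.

-96, 192

The slot pattern repeats as AABB (period 4), so there are 2 interleaved tracks.
Track A: -6, 12, -24, 48. A geometric progression (common ratio -2).
Track B: 2, 4, 8, 16. Powers 2^1, 2^2, 2^3, ….
Term 9 comes from track A (its 5th entry): -96.
Position 10 → track A, term 6 = 192.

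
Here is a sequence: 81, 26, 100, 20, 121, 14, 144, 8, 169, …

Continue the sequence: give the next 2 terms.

Positions 1, 3, 5, … form one subsequence and positions 2, 4, 6, … form another.
Stream A: 81, 100, 121, 144, 169 — consecutive squares n² from n = 9.
Stream B: 26, 20, 14, 8 — subtracting 6 each time.
Position 10 → stream B, term 5 = 2.
Position 11 falls in stream A as its term 6, giving 196.

2, 196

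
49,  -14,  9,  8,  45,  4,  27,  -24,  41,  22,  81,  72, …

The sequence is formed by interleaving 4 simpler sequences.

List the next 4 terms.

37, 40, 243, -216

Taking every 4th term gives 4 separate tracks.
Subsequence A: 49, 45, 41. Arithmetic with common difference −4.
Subsequence B: -14, 4, 22. Adding 18 each time.
Subsequence C: 9, 27, 81. Successive powers of 3.
Subsequence D: 8, -24, 72. Geometric, ×-3 each step.
Position 13 falls in subsequence A as its term 4, giving 37.
Position 14 falls in subsequence B as its term 4, giving 40.
Position 15 falls in subsequence C as its term 4, giving 243.
Position 16 falls in subsequence D as its term 4, giving -216.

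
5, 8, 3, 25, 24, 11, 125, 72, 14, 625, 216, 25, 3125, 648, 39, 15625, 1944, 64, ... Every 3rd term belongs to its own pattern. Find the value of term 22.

390625

Split by position mod 3 into 3 tracks.
Subsequence A: 5, 25, 125, 625, 3125, 15625 (powers 5^1, 5^2, 5^3, …).
Subsequence B: 8, 24, 72, 216, 648, 1944 (geometric, ×3 each step).
Subsequence C: 3, 11, 14, 25, 39, 64 (each term equals the sum of the previous two).
Position 22 falls in subsequence A as its term 8, giving 390625.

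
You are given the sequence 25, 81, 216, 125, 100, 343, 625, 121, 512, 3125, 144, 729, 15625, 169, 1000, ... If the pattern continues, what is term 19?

Read the sequence 3 terms at a time; column i is its own pattern.
Stream A: 25, 125, 625, 3125, 15625 — powers of 5.
Stream B: 81, 100, 121, 144, 169 — consecutive squares n² from n = 9.
Stream C: 216, 343, 512, 729, 1000 — perfect cubes starting at 6³.
Term 19 comes from stream A (its 7th entry): 390625.

390625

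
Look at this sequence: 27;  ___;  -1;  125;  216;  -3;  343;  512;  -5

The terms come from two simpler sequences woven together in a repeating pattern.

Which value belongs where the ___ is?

64

Reading positions in blocks of 3 reveals the pattern AAB — 2 tracks woven together.
Subsequence A: 27, ?, 125, 216, 343, 512 (the cubes 3³, 4³, 5³, …).
Subsequence B: -1, -3, -5 (linear: a_n = 1 − 2·n).
Filling subsequence A at index 2 by its rule yields 64.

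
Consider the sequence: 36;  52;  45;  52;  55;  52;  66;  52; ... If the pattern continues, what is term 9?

Split by position mod 2 into 2 tracks.
Track A: 36, 45, 55, 66 — triangular numbers n(n+1)/2 for n = 8, 9, ….
Track B: 52, 52, 52, 52 — the constant sequence 52.
Position 9 falls in track A as its term 5, giving 78.

78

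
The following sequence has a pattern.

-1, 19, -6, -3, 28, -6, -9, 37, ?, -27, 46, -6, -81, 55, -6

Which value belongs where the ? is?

Split by position mod 3 into 3 tracks.
Track A: -1, -3, -9, -27, -81. A geometric progression (common ratio 3).
Track B: 19, 28, 37, 46, 55. Arithmetic with common difference +9.
Track C: -6, -6, ?, -6, -6. Always -6.
Filling track C at index 3 by its rule yields -6.

-6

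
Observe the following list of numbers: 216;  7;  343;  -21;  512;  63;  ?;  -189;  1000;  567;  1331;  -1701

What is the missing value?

729

Taking every 2nd term gives 2 separate tracks.
Track A: 216, 343, 512, ?, 1000, 1331. Perfect cubes starting at 6³.
Track B: 7, -21, 63, -189, 567, -1701. A geometric progression (common ratio -3).
Track A's pattern makes the blank 729.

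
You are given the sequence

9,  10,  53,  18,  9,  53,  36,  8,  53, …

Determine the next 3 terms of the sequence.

Split by position mod 3 into 3 tracks.
Track A: 9, 18, 36 — geometric with ratio 2.
Track B: 10, 9, 8 — linear: a_n = 11 − n.
Track C: 53, 53, 53 — always 53.
Position 10 → track A, term 4 = 72.
The 11th slot belongs to track B; its 4th term is 7.
Term 12 comes from track C (its 4th entry): 53.

72, 7, 53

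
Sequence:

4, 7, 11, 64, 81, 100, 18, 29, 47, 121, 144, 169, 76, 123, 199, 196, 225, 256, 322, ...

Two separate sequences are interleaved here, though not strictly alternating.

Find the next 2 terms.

521, 843

The slot pattern repeats as AAABBB (period 6), so there are 2 interleaved tracks.
Stream A: 4, 7, 11, 18, 29, 47, 76, 123, 199, 322. Fibonacci-style (each term is the sum of the two before it).
Stream B: 64, 81, 100, 121, 144, 169, 196, 225, 256. The squares 8², 9², 10², ….
Term 20 comes from stream A (its 11th entry): 521.
Term 21 comes from stream A (its 12th entry): 843.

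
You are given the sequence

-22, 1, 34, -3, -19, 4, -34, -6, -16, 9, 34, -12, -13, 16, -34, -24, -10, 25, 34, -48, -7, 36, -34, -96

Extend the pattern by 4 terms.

Read the sequence 4 terms at a time; column i is its own pattern.
Track A: -22, -19, -16, -13, -10, -7 — adding 3 each time.
Track B: 1, 4, 9, 16, 25, 36 — perfect squares starting at 1².
Track C: 34, -34, 34, -34, 34, -34 — oscillating between 34 and -34.
Track D: -3, -6, -12, -24, -48, -96 — geometric with ratio 2.
Position 25 → track A, term 7 = -4.
Term 26 comes from track B (its 7th entry): 49.
Position 27 falls in track C as its term 7, giving 34.
Position 28 → track D, term 7 = -192.

-4, 49, 34, -192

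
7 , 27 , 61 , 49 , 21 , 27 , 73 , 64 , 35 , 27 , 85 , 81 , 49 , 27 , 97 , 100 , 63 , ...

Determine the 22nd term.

27

Split by position mod 4: positions 1, 5, 9, … form one track, and each other residue class forms its own.
Track A = 7, 21, 35, 49, 63: linear: a_n = -7 + 14·n.
Track B = 27, 27, 27, 27: always 27.
Track C = 61, 73, 85, 97: linear: a_n = 49 + 12·n.
Track D = 49, 64, 81, 100: perfect squares starting at 7².
The 22nd slot belongs to track B; its 6th term is 27.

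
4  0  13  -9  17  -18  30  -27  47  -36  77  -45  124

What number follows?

-54

Odd-indexed and even-indexed terms follow separate rules.
Subsequence A: 4, 13, 17, 30, 47, 77, 124. A Fibonacci-like recurrence a_n = a_{n-1} + a_{n-2}.
Subsequence B: 0, -9, -18, -27, -36, -45. Subtracting 9 each time.
The 14th slot belongs to subsequence B; its 7th term is -54.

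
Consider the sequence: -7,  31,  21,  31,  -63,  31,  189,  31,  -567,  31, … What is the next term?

Positions 1, 3, 5, … form one subsequence and positions 2, 4, 6, … form another.
Track A: -7, 21, -63, 189, -567 — a geometric progression (common ratio -3).
Track B: 31, 31, 31, 31, 31 — the constant sequence 31.
The 11th slot belongs to track A; its 6th term is 1701.

1701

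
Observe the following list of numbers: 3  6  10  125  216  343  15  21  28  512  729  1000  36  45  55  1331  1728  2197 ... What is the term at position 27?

136

The slot pattern repeats as AAABBB (period 6), so there are 2 interleaved tracks.
Stream A: 3, 6, 10, 15, 21, 28, 36, 45, 55. Triangular numbers n(n+1)/2 for n = 2, 3, ….
Stream B: 125, 216, 343, 512, 729, 1000, 1331, 1728, 2197. The cubes 5³, 6³, 7³, ….
The 27th slot belongs to stream A; its 15th term is 136.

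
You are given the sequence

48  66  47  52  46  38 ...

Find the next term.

45

Odd-indexed and even-indexed terms follow separate rules.
Track A: 48, 47, 46 (arithmetic with common difference −1).
Track B: 66, 52, 38 (arithmetic with common difference −14).
Position 7 falls in track A as its term 4, giving 45.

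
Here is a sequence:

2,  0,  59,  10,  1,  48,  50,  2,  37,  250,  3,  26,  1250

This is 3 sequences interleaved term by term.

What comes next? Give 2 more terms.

4, 15

Split by position mod 3: positions 1, 4, 7, … form one track, and each other residue class forms its own.
Track A = 2, 10, 50, 250, 1250: geometric, ×5 each step.
Track B = 0, 1, 2, 3: adding 1 each time.
Track C = 59, 48, 37, 26: linear: a_n = 70 − 11·n.
Term 14 comes from track B (its 5th entry): 4.
Position 15 → track C, term 5 = 15.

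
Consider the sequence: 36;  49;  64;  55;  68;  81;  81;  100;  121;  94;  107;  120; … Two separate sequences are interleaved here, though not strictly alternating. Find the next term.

Positions follow the repeating pattern AAABBB; grouping by letter gives 2 tracks.
Track A: 36, 49, 64, 81, 100, 121. Perfect squares starting at 6².
Track B: 55, 68, 81, 94, 107, 120. Adding 13 each time.
Term 13 comes from track A (its 7th entry): 144.

144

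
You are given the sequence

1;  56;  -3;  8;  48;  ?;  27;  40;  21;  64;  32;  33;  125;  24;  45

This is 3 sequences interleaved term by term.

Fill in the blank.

Split by position mod 3 into 3 tracks.
Subsequence A: 1, 8, 27, 64, 125 — perfect cubes starting at 1³.
Subsequence B: 56, 48, 40, 32, 24 — arithmetic, step −8.
Subsequence C: -3, ?, 21, 33, 45 — arithmetic, step +12.
Subsequence C's pattern makes the blank 9.

9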